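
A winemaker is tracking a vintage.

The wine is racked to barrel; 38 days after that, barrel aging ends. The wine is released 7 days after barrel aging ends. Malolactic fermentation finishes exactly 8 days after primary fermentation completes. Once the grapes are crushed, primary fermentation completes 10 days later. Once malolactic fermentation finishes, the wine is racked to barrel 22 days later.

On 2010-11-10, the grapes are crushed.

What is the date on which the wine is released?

The grapes are crushed: Nov 10, 2010.
Primary fermentation completes: Nov 10, 2010 + 10 days = Nov 20, 2010.
Malolactic fermentation finishes: Nov 20, 2010 + 8 days = Nov 28, 2010.
The wine is racked to barrel: Nov 28, 2010 + 22 days = Dec 20, 2010.
Barrel aging ends: Dec 20, 2010 + 38 days = Jan 27, 2011.
The wine is released: Jan 27, 2011 + 7 days = Feb 3, 2011.

2011-02-03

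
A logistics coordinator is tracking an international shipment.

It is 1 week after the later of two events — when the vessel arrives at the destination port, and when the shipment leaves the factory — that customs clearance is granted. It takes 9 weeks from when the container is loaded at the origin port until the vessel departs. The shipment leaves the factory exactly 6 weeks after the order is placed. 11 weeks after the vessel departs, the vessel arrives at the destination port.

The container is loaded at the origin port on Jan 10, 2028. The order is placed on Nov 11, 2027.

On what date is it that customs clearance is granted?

Jun 5, 2028

The container is loaded at the origin port: Jan 10, 2028.
The vessel departs: Jan 10, 2028 + 9 weeks = Mar 13, 2028.
The vessel arrives at the destination port: Mar 13, 2028 + 11 weeks = May 29, 2028.
The order is placed: Nov 11, 2027.
The shipment leaves the factory: Nov 11, 2027 + 6 weeks = Dec 23, 2027.
Both prerequisites met — the vessel arrives at the destination port (May 29, 2028), the shipment leaves the factory (Dec 23, 2027); the later is May 29, 2028.
Customs clearance is granted: May 29, 2028 + 1 week = Jun 5, 2028.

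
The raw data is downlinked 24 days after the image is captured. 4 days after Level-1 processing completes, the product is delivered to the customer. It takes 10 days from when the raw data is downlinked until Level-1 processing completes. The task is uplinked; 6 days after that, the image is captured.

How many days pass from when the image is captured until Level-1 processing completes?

34 days

Causal path: the image is captured → the raw data is downlinked → Level-1 processing completes.
Total delay along the path: 24 + 10 = 34 days.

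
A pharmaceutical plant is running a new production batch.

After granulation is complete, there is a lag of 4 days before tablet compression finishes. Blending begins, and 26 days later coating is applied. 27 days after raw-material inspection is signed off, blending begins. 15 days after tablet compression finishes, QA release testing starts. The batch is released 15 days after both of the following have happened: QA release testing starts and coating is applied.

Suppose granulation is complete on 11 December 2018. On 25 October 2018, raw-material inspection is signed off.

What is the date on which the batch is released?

14 January 2019

Granulation is complete: Dec 11, 2018.
Tablet compression finishes: Dec 11, 2018 + 4 days = Dec 15, 2018.
QA release testing starts: Dec 15, 2018 + 15 days = Dec 30, 2018.
Raw-material inspection is signed off: Oct 25, 2018.
Blending begins: Oct 25, 2018 + 27 days = Nov 21, 2018.
Coating is applied: Nov 21, 2018 + 26 days = Dec 17, 2018.
Both prerequisites met — QA release testing starts (Dec 30, 2018), coating is applied (Dec 17, 2018); the later is Dec 30, 2018.
The batch is released: Dec 30, 2018 + 15 days = Jan 14, 2019.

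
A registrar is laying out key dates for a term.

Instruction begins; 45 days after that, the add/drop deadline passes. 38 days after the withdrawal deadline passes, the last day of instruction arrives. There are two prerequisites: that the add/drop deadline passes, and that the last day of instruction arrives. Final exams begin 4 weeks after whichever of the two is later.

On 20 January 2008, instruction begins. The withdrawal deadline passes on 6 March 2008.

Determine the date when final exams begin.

Instruction begins: Jan 20, 2008.
The add/drop deadline passes: Jan 20, 2008 + 45 days = Mar 5, 2008.
The withdrawal deadline passes: Mar 6, 2008.
The last day of instruction arrives: Mar 6, 2008 + 38 days = Apr 13, 2008.
Both prerequisites met — the add/drop deadline passes (Mar 5, 2008), the last day of instruction arrives (Apr 13, 2008); the later is Apr 13, 2008.
Final exams begin: Apr 13, 2008 + 4 weeks = May 11, 2008.

11 May 2008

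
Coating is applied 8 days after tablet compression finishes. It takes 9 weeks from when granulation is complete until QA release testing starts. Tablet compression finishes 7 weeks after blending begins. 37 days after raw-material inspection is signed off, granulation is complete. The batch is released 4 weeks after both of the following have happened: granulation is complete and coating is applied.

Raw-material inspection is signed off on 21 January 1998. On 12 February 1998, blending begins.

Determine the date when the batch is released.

Raw-material inspection is signed off: Jan 21, 1998.
Granulation is complete: Jan 21, 1998 + 37 days = Feb 27, 1998.
Blending begins: Feb 12, 1998.
Tablet compression finishes: Feb 12, 1998 + 7 weeks = Apr 2, 1998.
Coating is applied: Apr 2, 1998 + 8 days = Apr 10, 1998.
Both prerequisites met — granulation is complete (Feb 27, 1998), coating is applied (Apr 10, 1998); the later is Apr 10, 1998.
The batch is released: Apr 10, 1998 + 4 weeks = May 8, 1998.

8 May 1998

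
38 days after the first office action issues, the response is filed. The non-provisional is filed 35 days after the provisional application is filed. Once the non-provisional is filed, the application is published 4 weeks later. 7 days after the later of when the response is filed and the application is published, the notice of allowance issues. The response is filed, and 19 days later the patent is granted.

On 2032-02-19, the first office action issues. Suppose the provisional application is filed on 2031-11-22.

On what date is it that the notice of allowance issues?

The first office action issues: Feb 19, 2032.
The response is filed: Feb 19, 2032 + 38 days = Mar 28, 2032.
The provisional application is filed: Nov 22, 2031.
The non-provisional is filed: Nov 22, 2031 + 35 days = Dec 27, 2031.
The application is published: Dec 27, 2031 + 4 weeks = Jan 24, 2032.
Both prerequisites met — the response is filed (Mar 28, 2032), the application is published (Jan 24, 2032); the later is Mar 28, 2032.
The notice of allowance issues: Mar 28, 2032 + 7 days = Apr 4, 2032.

2032-04-04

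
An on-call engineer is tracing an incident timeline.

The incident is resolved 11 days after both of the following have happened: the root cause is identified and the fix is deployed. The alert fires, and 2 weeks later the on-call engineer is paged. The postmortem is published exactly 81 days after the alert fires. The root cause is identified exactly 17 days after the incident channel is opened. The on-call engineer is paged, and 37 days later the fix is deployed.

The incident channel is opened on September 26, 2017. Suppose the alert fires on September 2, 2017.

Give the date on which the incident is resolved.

The incident channel is opened: Sep 26, 2017.
The root cause is identified: Sep 26, 2017 + 17 days = Oct 13, 2017.
The alert fires: Sep 2, 2017.
The on-call engineer is paged: Sep 2, 2017 + 2 weeks = Sep 16, 2017.
The fix is deployed: Sep 16, 2017 + 37 days = Oct 23, 2017.
Both prerequisites met — the root cause is identified (Oct 13, 2017), the fix is deployed (Oct 23, 2017); the later is Oct 23, 2017.
The incident is resolved: Oct 23, 2017 + 11 days = Nov 3, 2017.

November 3, 2017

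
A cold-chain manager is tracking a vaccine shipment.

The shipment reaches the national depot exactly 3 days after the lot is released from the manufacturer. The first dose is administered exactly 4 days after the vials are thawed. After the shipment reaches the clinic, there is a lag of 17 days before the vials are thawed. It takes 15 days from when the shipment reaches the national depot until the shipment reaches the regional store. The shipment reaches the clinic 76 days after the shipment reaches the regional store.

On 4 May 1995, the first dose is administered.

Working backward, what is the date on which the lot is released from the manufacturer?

The first dose is administered: May 4, 1995.
The vials are thawed: May 4, 1995 − 4 days = Apr 30, 1995.
The shipment reaches the clinic: Apr 30, 1995 − 17 days = Apr 13, 1995.
The shipment reaches the regional store: Apr 13, 1995 − 76 days = Jan 27, 1995.
The shipment reaches the national depot: Jan 27, 1995 − 15 days = Jan 12, 1995.
The lot is released from the manufacturer: Jan 12, 1995 − 3 days = Jan 9, 1995.

9 January 1995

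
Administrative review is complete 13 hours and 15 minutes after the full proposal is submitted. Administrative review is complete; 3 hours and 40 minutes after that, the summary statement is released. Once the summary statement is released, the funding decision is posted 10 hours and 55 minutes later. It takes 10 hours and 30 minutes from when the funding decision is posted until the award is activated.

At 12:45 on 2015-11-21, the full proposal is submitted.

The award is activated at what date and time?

03:05 on 2015-11-23

The full proposal is submitted: 12:45 Nov 21, 2015.
Administrative review is complete: 12:45 Nov 21, 2015 + 13h15m = 02:00 Nov 22, 2015.
The summary statement is released: 02:00 Nov 22, 2015 + 3h40m = 05:40 Nov 22, 2015.
The funding decision is posted: 05:40 Nov 22, 2015 + 10h55m = 16:35 Nov 22, 2015.
The award is activated: 16:35 Nov 22, 2015 + 10h30m = 03:05 Nov 23, 2015.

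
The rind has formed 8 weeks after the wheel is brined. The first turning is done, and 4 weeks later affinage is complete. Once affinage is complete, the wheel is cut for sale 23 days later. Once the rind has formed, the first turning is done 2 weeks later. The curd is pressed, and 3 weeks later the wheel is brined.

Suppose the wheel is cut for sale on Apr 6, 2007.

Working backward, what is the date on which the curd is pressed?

The wheel is cut for sale: Apr 6, 2007.
Affinage is complete: Apr 6, 2007 − 23 days = Mar 14, 2007.
The first turning is done: Mar 14, 2007 − 4 weeks = Feb 14, 2007.
The rind has formed: Feb 14, 2007 − 2 weeks = Jan 31, 2007.
The wheel is brined: Jan 31, 2007 − 8 weeks = Dec 6, 2006.
The curd is pressed: Dec 6, 2006 − 3 weeks = Nov 15, 2006.

Nov 15, 2006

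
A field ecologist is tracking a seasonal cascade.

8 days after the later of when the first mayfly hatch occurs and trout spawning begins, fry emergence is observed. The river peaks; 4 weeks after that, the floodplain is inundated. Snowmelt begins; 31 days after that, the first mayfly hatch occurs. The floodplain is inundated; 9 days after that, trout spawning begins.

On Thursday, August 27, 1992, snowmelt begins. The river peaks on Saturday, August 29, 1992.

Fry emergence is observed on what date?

Snowmelt begins: Aug 27, 1992.
The first mayfly hatch occurs: Aug 27, 1992 + 31 days = Sep 27, 1992.
The river peaks: Aug 29, 1992.
The floodplain is inundated: Aug 29, 1992 + 4 weeks = Sep 26, 1992.
Trout spawning begins: Sep 26, 1992 + 9 days = Oct 5, 1992.
Both prerequisites met — the first mayfly hatch occurs (Sep 27, 1992), trout spawning begins (Oct 5, 1992); the later is Oct 5, 1992.
Fry emergence is observed: Oct 5, 1992 + 8 days = Oct 13, 1992.

Tuesday, October 13, 1992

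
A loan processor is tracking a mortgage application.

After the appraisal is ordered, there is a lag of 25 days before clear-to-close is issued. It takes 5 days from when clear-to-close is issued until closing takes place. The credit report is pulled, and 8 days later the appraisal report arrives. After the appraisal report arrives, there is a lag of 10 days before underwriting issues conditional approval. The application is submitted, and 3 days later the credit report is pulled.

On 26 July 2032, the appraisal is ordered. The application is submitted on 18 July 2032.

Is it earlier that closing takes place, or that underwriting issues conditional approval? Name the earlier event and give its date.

Underwriting issues conditional approval — 8 August 2032

The appraisal is ordered: Jul 26, 2032.
Clear-to-close is issued: Jul 26, 2032 + 25 days = Aug 20, 2032.
Closing takes place: Aug 20, 2032 + 5 days = Aug 25, 2032.
The application is submitted: Jul 18, 2032.
The credit report is pulled: Jul 18, 2032 + 3 days = Jul 21, 2032.
The appraisal report arrives: Jul 21, 2032 + 8 days = Jul 29, 2032.
Underwriting issues conditional approval: Jul 29, 2032 + 10 days = Aug 8, 2032.
Comparing: closing takes place on Aug 25, 2032 vs underwriting issues conditional approval on Aug 8, 2032. Earlier: underwriting issues conditional approval.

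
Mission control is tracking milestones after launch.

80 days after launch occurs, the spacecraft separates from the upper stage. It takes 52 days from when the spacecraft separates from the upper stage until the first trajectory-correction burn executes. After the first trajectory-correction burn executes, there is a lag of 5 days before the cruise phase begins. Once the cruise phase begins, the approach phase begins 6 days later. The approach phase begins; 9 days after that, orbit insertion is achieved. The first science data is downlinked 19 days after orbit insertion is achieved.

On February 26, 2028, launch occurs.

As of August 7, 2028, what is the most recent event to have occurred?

Orbit insertion is achieved

Launch occurs: Feb 26, 2028.
The spacecraft separates from the upper stage: Feb 26, 2028 + 80 days = May 16, 2028.
The first trajectory-correction burn executes: May 16, 2028 + 52 days = Jul 7, 2028.
The cruise phase begins: Jul 7, 2028 + 5 days = Jul 12, 2028.
The approach phase begins: Jul 12, 2028 + 6 days = Jul 18, 2028.
Orbit insertion is achieved: Jul 18, 2028 + 9 days = Jul 27, 2028.
The first science data is downlinked: Jul 27, 2028 + 19 days = Aug 15, 2028.
Aug 7, 2028 falls between when orbit insertion is achieved (Jul 27, 2028) and when the first science data is downlinked (Aug 15, 2028).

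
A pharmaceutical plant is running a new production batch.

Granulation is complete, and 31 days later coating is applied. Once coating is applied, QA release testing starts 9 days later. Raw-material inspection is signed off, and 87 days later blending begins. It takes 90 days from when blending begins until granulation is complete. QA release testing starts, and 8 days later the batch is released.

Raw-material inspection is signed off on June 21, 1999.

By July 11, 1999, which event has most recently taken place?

Raw-material inspection is signed off: Jun 21, 1999.
Blending begins: Jun 21, 1999 + 87 days = Sep 16, 1999.
Granulation is complete: Sep 16, 1999 + 90 days = Dec 15, 1999.
Coating is applied: Dec 15, 1999 + 31 days = Jan 15, 2000.
QA release testing starts: Jan 15, 2000 + 9 days = Jan 24, 2000.
The batch is released: Jan 24, 2000 + 8 days = Feb 1, 2000.
Jul 11, 1999 falls between when raw-material inspection is signed off (Jun 21, 1999) and when blending begins (Sep 16, 1999).

Raw-material inspection is signed off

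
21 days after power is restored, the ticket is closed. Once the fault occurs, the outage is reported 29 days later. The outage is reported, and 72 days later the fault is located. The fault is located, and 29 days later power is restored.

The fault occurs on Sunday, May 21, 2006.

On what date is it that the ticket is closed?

The fault occurs: May 21, 2006.
The outage is reported: May 21, 2006 + 29 days = Jun 19, 2006.
The fault is located: Jun 19, 2006 + 72 days = Aug 30, 2006.
Power is restored: Aug 30, 2006 + 29 days = Sep 28, 2006.
The ticket is closed: Sep 28, 2006 + 21 days = Oct 19, 2006.

Thursday, October 19, 2006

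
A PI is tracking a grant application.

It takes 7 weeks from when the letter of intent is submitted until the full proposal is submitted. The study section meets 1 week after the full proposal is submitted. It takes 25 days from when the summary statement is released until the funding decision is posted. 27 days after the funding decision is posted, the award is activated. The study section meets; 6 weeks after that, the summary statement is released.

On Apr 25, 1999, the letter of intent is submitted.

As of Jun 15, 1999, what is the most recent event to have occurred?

The full proposal is submitted

The letter of intent is submitted: Apr 25, 1999.
The full proposal is submitted: Apr 25, 1999 + 7 weeks = Jun 13, 1999.
The study section meets: Jun 13, 1999 + 1 week = Jun 20, 1999.
The summary statement is released: Jun 20, 1999 + 6 weeks = Aug 1, 1999.
The funding decision is posted: Aug 1, 1999 + 25 days = Aug 26, 1999.
The award is activated: Aug 26, 1999 + 27 days = Sep 22, 1999.
Jun 15, 1999 falls between when the full proposal is submitted (Jun 13, 1999) and when the study section meets (Jun 20, 1999).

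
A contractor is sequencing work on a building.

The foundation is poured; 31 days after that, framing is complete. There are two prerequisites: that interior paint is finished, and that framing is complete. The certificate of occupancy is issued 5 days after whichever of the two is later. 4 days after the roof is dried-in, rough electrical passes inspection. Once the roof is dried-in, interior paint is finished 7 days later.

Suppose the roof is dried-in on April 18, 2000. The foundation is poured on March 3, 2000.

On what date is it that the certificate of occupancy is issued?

The roof is dried-in: Apr 18, 2000.
Interior paint is finished: Apr 18, 2000 + 7 days = Apr 25, 2000.
The foundation is poured: Mar 3, 2000.
Framing is complete: Mar 3, 2000 + 31 days = Apr 3, 2000.
Both prerequisites met — interior paint is finished (Apr 25, 2000), framing is complete (Apr 3, 2000); the later is Apr 25, 2000.
The certificate of occupancy is issued: Apr 25, 2000 + 5 days = Apr 30, 2000.

April 30, 2000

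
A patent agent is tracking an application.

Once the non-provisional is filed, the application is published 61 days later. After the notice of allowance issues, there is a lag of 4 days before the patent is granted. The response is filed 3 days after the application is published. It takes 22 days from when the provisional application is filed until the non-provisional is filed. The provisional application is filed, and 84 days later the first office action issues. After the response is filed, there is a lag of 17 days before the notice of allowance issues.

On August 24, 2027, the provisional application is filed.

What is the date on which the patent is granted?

December 9, 2027

The provisional application is filed: Aug 24, 2027.
The non-provisional is filed: Aug 24, 2027 + 22 days = Sep 15, 2027.
The application is published: Sep 15, 2027 + 61 days = Nov 15, 2027.
The response is filed: Nov 15, 2027 + 3 days = Nov 18, 2027.
The notice of allowance issues: Nov 18, 2027 + 17 days = Dec 5, 2027.
The patent is granted: Dec 5, 2027 + 4 days = Dec 9, 2027.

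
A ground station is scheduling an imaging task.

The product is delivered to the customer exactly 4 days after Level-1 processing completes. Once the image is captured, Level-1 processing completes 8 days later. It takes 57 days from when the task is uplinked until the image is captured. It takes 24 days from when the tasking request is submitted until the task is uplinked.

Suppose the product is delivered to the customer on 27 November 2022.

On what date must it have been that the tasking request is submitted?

The product is delivered to the customer: Nov 27, 2022.
Level-1 processing completes: Nov 27, 2022 − 4 days = Nov 23, 2022.
The image is captured: Nov 23, 2022 − 8 days = Nov 15, 2022.
The task is uplinked: Nov 15, 2022 − 57 days = Sep 19, 2022.
The tasking request is submitted: Sep 19, 2022 − 24 days = Aug 26, 2022.

26 August 2022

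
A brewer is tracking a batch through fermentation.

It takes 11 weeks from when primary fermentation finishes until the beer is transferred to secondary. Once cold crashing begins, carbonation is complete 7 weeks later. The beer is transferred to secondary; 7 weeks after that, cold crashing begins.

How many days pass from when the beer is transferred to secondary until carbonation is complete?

98 days

Causal path: the beer is transferred to secondary → cold crashing begins → carbonation is complete.
Total delay along the path: 7 + 7 weeks = 14 weeks = 98 days.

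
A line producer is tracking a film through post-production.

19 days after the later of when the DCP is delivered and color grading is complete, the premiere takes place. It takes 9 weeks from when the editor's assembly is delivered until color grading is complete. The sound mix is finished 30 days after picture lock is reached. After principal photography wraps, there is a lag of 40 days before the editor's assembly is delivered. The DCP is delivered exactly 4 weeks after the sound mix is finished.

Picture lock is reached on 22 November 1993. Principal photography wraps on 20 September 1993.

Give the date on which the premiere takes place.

Picture lock is reached: Nov 22, 1993.
The sound mix is finished: Nov 22, 1993 + 30 days = Dec 22, 1993.
The DCP is delivered: Dec 22, 1993 + 4 weeks = Jan 19, 1994.
Principal photography wraps: Sep 20, 1993.
The editor's assembly is delivered: Sep 20, 1993 + 40 days = Oct 30, 1993.
Color grading is complete: Oct 30, 1993 + 9 weeks = Jan 1, 1994.
Both prerequisites met — the DCP is delivered (Jan 19, 1994), color grading is complete (Jan 1, 1994); the later is Jan 19, 1994.
The premiere takes place: Jan 19, 1994 + 19 days = Feb 7, 1994.

7 February 1994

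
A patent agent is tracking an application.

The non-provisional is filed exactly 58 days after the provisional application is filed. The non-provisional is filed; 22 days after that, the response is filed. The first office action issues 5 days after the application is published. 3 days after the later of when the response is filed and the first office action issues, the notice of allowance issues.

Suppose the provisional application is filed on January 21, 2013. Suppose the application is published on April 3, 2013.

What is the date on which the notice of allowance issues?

April 14, 2013

The provisional application is filed: Jan 21, 2013.
The non-provisional is filed: Jan 21, 2013 + 58 days = Mar 20, 2013.
The response is filed: Mar 20, 2013 + 22 days = Apr 11, 2013.
The application is published: Apr 3, 2013.
The first office action issues: Apr 3, 2013 + 5 days = Apr 8, 2013.
Both prerequisites met — the response is filed (Apr 11, 2013), the first office action issues (Apr 8, 2013); the later is Apr 11, 2013.
The notice of allowance issues: Apr 11, 2013 + 3 days = Apr 14, 2013.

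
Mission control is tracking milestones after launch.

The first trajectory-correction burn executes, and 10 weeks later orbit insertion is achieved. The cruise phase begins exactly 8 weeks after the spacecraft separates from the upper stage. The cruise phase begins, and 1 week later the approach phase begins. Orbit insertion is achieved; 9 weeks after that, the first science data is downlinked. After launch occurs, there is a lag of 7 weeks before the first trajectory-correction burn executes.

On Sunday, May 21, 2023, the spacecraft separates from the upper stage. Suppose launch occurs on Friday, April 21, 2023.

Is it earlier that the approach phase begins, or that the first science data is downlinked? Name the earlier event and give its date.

The approach phase begins — Sunday, July 23, 2023

The spacecraft separates from the upper stage: May 21, 2023.
The cruise phase begins: May 21, 2023 + 8 weeks = Jul 16, 2023.
The approach phase begins: Jul 16, 2023 + 1 week = Jul 23, 2023.
Launch occurs: Apr 21, 2023.
The first trajectory-correction burn executes: Apr 21, 2023 + 7 weeks = Jun 9, 2023.
Orbit insertion is achieved: Jun 9, 2023 + 10 weeks = Aug 18, 2023.
The first science data is downlinked: Aug 18, 2023 + 9 weeks = Oct 20, 2023.
Comparing: the approach phase begins on Jul 23, 2023 vs the first science data is downlinked on Oct 20, 2023. Earlier: the approach phase begins.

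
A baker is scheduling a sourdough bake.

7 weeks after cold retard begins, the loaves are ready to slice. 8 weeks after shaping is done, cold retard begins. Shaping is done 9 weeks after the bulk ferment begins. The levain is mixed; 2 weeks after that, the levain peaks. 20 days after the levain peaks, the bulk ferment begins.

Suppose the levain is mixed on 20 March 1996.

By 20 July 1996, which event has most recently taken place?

Shaping is done

The levain is mixed: Mar 20, 1996.
The levain peaks: Mar 20, 1996 + 2 weeks = Apr 3, 1996.
The bulk ferment begins: Apr 3, 1996 + 20 days = Apr 23, 1996.
Shaping is done: Apr 23, 1996 + 9 weeks = Jun 25, 1996.
Cold retard begins: Jun 25, 1996 + 8 weeks = Aug 20, 1996.
The loaves are ready to slice: Aug 20, 1996 + 7 weeks = Oct 8, 1996.
Jul 20, 1996 falls between when shaping is done (Jun 25, 1996) and when cold retard begins (Aug 20, 1996).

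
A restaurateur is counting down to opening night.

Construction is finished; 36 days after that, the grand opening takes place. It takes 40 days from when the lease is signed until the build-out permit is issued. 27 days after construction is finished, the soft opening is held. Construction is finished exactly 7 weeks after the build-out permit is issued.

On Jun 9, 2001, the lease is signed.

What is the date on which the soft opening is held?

Oct 3, 2001

The lease is signed: Jun 9, 2001.
The build-out permit is issued: Jun 9, 2001 + 40 days = Jul 19, 2001.
Construction is finished: Jul 19, 2001 + 7 weeks = Sep 6, 2001.
The soft opening is held: Sep 6, 2001 + 27 days = Oct 3, 2001.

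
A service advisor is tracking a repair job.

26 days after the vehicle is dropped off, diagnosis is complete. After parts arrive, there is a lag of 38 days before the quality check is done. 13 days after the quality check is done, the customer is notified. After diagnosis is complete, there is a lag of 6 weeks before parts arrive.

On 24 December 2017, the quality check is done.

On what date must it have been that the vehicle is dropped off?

The quality check is done: Dec 24, 2017.
Parts arrive: Dec 24, 2017 − 38 days = Nov 16, 2017.
Diagnosis is complete: Nov 16, 2017 − 6 weeks = Oct 5, 2017.
The vehicle is dropped off: Oct 5, 2017 − 26 days = Sep 9, 2017.

9 September 2017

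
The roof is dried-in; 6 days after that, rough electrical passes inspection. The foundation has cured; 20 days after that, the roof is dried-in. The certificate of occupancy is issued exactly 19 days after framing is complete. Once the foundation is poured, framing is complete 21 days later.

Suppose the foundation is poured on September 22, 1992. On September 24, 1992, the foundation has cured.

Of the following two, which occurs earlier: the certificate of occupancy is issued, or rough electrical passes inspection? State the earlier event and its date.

Rough electrical passes inspection — October 20, 1992

The foundation is poured: Sep 22, 1992.
Framing is complete: Sep 22, 1992 + 21 days = Oct 13, 1992.
The certificate of occupancy is issued: Oct 13, 1992 + 19 days = Nov 1, 1992.
The foundation has cured: Sep 24, 1992.
The roof is dried-in: Sep 24, 1992 + 20 days = Oct 14, 1992.
Rough electrical passes inspection: Oct 14, 1992 + 6 days = Oct 20, 1992.
Comparing: the certificate of occupancy is issued on Nov 1, 1992 vs rough electrical passes inspection on Oct 20, 1992. Earlier: rough electrical passes inspection.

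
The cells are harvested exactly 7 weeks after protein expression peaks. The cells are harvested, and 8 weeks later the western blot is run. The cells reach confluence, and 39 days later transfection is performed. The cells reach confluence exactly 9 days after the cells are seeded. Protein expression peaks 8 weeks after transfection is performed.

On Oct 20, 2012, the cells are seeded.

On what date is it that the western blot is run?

The cells are seeded: Oct 20, 2012.
The cells reach confluence: Oct 20, 2012 + 9 days = Oct 29, 2012.
Transfection is performed: Oct 29, 2012 + 39 days = Dec 7, 2012.
Protein expression peaks: Dec 7, 2012 + 8 weeks = Feb 1, 2013.
The cells are harvested: Feb 1, 2013 + 7 weeks = Mar 22, 2013.
The western blot is run: Mar 22, 2013 + 8 weeks = May 17, 2013.

May 17, 2013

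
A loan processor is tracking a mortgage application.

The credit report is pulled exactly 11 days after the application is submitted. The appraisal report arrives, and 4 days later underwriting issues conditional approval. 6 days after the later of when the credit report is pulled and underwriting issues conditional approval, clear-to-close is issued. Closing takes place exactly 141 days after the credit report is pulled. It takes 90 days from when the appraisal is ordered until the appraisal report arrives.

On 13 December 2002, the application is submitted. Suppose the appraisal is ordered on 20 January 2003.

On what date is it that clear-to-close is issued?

The application is submitted: Dec 13, 2002.
The credit report is pulled: Dec 13, 2002 + 11 days = Dec 24, 2002.
The appraisal is ordered: Jan 20, 2003.
The appraisal report arrives: Jan 20, 2003 + 90 days = Apr 20, 2003.
Underwriting issues conditional approval: Apr 20, 2003 + 4 days = Apr 24, 2003.
Both prerequisites met — the credit report is pulled (Dec 24, 2002), underwriting issues conditional approval (Apr 24, 2003); the later is Apr 24, 2003.
Clear-to-close is issued: Apr 24, 2003 + 6 days = Apr 30, 2003.

30 April 2003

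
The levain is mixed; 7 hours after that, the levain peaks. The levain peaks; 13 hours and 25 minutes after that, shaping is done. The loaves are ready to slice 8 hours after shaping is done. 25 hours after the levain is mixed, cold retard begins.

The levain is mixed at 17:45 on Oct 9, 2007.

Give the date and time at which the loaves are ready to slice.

The levain is mixed: 17:45 Oct 9, 2007.
The levain peaks: 17:45 Oct 9, 2007 + 7h = 00:45 Oct 10, 2007.
Shaping is done: 00:45 Oct 10, 2007 + 13h25m = 14:10 Oct 10, 2007.
The loaves are ready to slice: 14:10 Oct 10, 2007 + 8h = 22:10 Oct 10, 2007.

22:10 on Oct 10, 2007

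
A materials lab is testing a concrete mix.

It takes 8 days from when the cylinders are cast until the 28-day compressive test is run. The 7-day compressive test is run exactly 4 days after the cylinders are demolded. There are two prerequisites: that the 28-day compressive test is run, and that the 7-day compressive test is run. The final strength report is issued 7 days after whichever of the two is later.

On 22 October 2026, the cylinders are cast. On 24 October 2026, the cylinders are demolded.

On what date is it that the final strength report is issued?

The cylinders are cast: Oct 22, 2026.
The 28-day compressive test is run: Oct 22, 2026 + 8 days = Oct 30, 2026.
The cylinders are demolded: Oct 24, 2026.
The 7-day compressive test is run: Oct 24, 2026 + 4 days = Oct 28, 2026.
Both prerequisites met — the 28-day compressive test is run (Oct 30, 2026), the 7-day compressive test is run (Oct 28, 2026); the later is Oct 30, 2026.
The final strength report is issued: Oct 30, 2026 + 7 days = Nov 6, 2026.

6 November 2026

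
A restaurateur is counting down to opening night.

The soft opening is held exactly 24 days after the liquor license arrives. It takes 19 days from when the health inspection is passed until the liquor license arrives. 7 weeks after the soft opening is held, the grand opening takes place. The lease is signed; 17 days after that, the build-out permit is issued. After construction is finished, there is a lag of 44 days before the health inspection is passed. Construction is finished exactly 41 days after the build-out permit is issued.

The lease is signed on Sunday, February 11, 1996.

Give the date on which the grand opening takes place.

Friday, August 23, 1996

The lease is signed: Feb 11, 1996.
The build-out permit is issued: Feb 11, 1996 + 17 days = Feb 28, 1996.
Construction is finished: Feb 28, 1996 + 41 days = Apr 9, 1996.
The health inspection is passed: Apr 9, 1996 + 44 days = May 23, 1996.
The liquor license arrives: May 23, 1996 + 19 days = Jun 11, 1996.
The soft opening is held: Jun 11, 1996 + 24 days = Jul 5, 1996.
The grand opening takes place: Jul 5, 1996 + 7 weeks = Aug 23, 1996.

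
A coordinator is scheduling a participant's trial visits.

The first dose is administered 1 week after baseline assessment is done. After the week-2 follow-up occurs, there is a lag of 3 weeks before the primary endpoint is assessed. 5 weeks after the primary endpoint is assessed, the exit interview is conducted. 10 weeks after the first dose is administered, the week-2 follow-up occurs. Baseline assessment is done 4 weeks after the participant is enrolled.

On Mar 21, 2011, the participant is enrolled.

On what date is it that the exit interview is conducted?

Aug 29, 2011

The participant is enrolled: Mar 21, 2011.
Baseline assessment is done: Mar 21, 2011 + 4 weeks = Apr 18, 2011.
The first dose is administered: Apr 18, 2011 + 1 week = Apr 25, 2011.
The week-2 follow-up occurs: Apr 25, 2011 + 10 weeks = Jul 4, 2011.
The primary endpoint is assessed: Jul 4, 2011 + 3 weeks = Jul 25, 2011.
The exit interview is conducted: Jul 25, 2011 + 5 weeks = Aug 29, 2011.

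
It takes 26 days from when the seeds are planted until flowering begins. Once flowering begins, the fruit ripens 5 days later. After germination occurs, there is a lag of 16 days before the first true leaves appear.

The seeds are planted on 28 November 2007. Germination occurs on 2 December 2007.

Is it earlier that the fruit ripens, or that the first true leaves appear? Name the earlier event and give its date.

The seeds are planted: Nov 28, 2007.
Flowering begins: Nov 28, 2007 + 26 days = Dec 24, 2007.
The fruit ripens: Dec 24, 2007 + 5 days = Dec 29, 2007.
Germination occurs: Dec 2, 2007.
The first true leaves appear: Dec 2, 2007 + 16 days = Dec 18, 2007.
Comparing: the fruit ripens on Dec 29, 2007 vs the first true leaves appear on Dec 18, 2007. Earlier: the first true leaves appear.

The first true leaves appear — 18 December 2007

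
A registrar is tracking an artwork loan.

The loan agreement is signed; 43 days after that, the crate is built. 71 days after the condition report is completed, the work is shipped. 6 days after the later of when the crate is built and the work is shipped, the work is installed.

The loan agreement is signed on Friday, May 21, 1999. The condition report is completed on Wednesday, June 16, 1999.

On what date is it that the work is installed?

Wednesday, September 1, 1999

The loan agreement is signed: May 21, 1999.
The crate is built: May 21, 1999 + 43 days = Jul 3, 1999.
The condition report is completed: Jun 16, 1999.
The work is shipped: Jun 16, 1999 + 71 days = Aug 26, 1999.
Both prerequisites met — the crate is built (Jul 3, 1999), the work is shipped (Aug 26, 1999); the later is Aug 26, 1999.
The work is installed: Aug 26, 1999 + 6 days = Sep 1, 1999.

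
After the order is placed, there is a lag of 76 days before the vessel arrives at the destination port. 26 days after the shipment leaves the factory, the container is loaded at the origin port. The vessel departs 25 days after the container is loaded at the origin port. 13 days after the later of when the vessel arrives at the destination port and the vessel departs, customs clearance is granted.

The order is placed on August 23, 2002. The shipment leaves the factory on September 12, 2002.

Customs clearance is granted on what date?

The order is placed: Aug 23, 2002.
The vessel arrives at the destination port: Aug 23, 2002 + 76 days = Nov 7, 2002.
The shipment leaves the factory: Sep 12, 2002.
The container is loaded at the origin port: Sep 12, 2002 + 26 days = Oct 8, 2002.
The vessel departs: Oct 8, 2002 + 25 days = Nov 2, 2002.
Both prerequisites met — the vessel arrives at the destination port (Nov 7, 2002), the vessel departs (Nov 2, 2002); the later is Nov 7, 2002.
Customs clearance is granted: Nov 7, 2002 + 13 days = Nov 20, 2002.

November 20, 2002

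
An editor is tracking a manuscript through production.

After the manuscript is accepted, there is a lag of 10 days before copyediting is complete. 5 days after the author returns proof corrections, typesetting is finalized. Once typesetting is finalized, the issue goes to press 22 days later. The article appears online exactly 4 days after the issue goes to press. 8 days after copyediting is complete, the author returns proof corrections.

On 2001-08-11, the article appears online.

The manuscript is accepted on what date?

2001-06-23

The article appears online: Aug 11, 2001.
The issue goes to press: Aug 11, 2001 − 4 days = Aug 7, 2001.
Typesetting is finalized: Aug 7, 2001 − 22 days = Jul 16, 2001.
The author returns proof corrections: Jul 16, 2001 − 5 days = Jul 11, 2001.
Copyediting is complete: Jul 11, 2001 − 8 days = Jul 3, 2001.
The manuscript is accepted: Jul 3, 2001 − 10 days = Jun 23, 2001.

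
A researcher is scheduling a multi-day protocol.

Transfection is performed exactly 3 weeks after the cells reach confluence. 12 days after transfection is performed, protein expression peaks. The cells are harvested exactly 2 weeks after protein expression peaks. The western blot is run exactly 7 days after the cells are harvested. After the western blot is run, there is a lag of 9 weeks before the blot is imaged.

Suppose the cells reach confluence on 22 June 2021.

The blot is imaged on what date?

17 October 2021

The cells reach confluence: Jun 22, 2021.
Transfection is performed: Jun 22, 2021 + 3 weeks = Jul 13, 2021.
Protein expression peaks: Jul 13, 2021 + 12 days = Jul 25, 2021.
The cells are harvested: Jul 25, 2021 + 2 weeks = Aug 8, 2021.
The western blot is run: Aug 8, 2021 + 7 days = Aug 15, 2021.
The blot is imaged: Aug 15, 2021 + 9 weeks = Oct 17, 2021.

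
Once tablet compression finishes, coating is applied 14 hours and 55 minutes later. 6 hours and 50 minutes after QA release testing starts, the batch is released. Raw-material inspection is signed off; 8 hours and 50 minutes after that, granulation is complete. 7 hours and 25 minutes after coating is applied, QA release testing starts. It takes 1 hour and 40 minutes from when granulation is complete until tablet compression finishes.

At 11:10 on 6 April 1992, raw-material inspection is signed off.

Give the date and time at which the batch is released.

Raw-material inspection is signed off: 11:10 Apr 6, 1992.
Granulation is complete: 11:10 Apr 6, 1992 + 8h50m = 20:00 Apr 6, 1992.
Tablet compression finishes: 20:00 Apr 6, 1992 + 1h40m = 21:40 Apr 6, 1992.
Coating is applied: 21:40 Apr 6, 1992 + 14h55m = 12:35 Apr 7, 1992.
QA release testing starts: 12:35 Apr 7, 1992 + 7h25m = 20:00 Apr 7, 1992.
The batch is released: 20:00 Apr 7, 1992 + 6h50m = 02:50 Apr 8, 1992.

02:50 on 8 April 1992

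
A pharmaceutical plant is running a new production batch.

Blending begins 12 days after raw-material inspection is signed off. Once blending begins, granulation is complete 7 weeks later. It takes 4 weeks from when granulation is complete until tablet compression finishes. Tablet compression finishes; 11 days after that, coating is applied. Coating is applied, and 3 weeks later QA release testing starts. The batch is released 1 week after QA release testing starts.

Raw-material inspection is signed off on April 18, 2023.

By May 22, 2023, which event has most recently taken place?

Raw-material inspection is signed off: Apr 18, 2023.
Blending begins: Apr 18, 2023 + 12 days = Apr 30, 2023.
Granulation is complete: Apr 30, 2023 + 7 weeks = Jun 18, 2023.
Tablet compression finishes: Jun 18, 2023 + 4 weeks = Jul 16, 2023.
Coating is applied: Jul 16, 2023 + 11 days = Jul 27, 2023.
QA release testing starts: Jul 27, 2023 + 3 weeks = Aug 17, 2023.
The batch is released: Aug 17, 2023 + 1 week = Aug 24, 2023.
May 22, 2023 falls between when blending begins (Apr 30, 2023) and when granulation is complete (Jun 18, 2023).

Blending begins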